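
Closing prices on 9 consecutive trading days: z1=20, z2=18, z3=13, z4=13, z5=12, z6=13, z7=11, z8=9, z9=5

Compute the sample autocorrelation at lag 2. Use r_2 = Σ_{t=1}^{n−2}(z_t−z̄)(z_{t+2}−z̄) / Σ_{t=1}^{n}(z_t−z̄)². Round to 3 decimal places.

Mean z̄ = (20 + 18 + 13 + 13 + 12 + 13 + 11 + 9 + 5)/9 = 12.6667
Σ(z_t−z̄)(z_{t+2}−z̄) = (2.4444) + (1.7778) + (-0.2222) + (0.1111) + (1.1111) + (-1.2222) + (12.7778) = 16.7778
Denominator Σ(z_t−z̄)² = 158.0000
r_2 = 16.7778 / 158.0000 = 0.106

0.106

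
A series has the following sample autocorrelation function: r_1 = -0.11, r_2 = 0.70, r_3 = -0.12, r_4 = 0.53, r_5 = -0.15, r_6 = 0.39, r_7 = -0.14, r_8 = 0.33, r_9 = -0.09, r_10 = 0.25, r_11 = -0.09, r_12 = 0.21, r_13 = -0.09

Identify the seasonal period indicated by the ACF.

The largest autocorrelation is r_2 = 0.70, with weaker echoes at lags 4 (0.53), 6 (0.39), 8 (0.33), 10 (0.25) and 12 (0.21); the remaining lags stay at or below -0.09.
The dominant spike at lag 2 indicates a seasonal period of 2.

2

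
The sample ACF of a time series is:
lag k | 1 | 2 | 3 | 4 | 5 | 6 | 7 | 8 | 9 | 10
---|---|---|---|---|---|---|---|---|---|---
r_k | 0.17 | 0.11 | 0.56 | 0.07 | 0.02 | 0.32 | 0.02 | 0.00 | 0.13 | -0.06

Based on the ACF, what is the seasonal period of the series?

3

The largest autocorrelation is r_3 = 0.56, with a weaker echo at lag 6 (0.32); the remaining lags stay at or below 0.17.
The dominant spike at lag 3 indicates a seasonal period of 3.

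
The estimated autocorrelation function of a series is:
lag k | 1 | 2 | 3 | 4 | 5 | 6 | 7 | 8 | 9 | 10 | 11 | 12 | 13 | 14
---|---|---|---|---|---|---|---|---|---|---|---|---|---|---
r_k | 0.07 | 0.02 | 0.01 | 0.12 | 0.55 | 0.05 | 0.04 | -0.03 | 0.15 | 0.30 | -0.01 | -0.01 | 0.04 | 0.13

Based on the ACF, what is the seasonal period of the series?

The largest autocorrelation is r_5 = 0.55, with a weaker echo at lag 10 (0.30); the remaining lags stay at or below 0.15.
The dominant spike at lag 5 indicates a seasonal period of 5.

5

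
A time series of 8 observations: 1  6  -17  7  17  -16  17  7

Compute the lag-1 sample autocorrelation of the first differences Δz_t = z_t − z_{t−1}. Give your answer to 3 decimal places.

-0.624

First differences Δz: 5, -23, 24, 10, -33, 33, -10
Mean of differences = 0.8571
Numerator Σ(Δz_t−Δz̄)(Δz_{t+1}−Δz̄) = -2186.1633
Denominator Σ(Δz_t−Δz̄)² = 3502.8571
r_1(Δz) = -2186.1633 / 3502.8571 = -0.624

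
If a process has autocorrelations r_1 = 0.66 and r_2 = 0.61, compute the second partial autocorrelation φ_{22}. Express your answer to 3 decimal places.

φ_{22} = (r_2 − r_1²) / (1 − r_1²)
r_1² = (0.66)² = 0.4356
Numerator = 0.61 − 0.4356 = 0.1744; denominator = 1 − 0.4356 = 0.5644
φ_{22} = 0.1744 / 0.5644 = 0.309

0.309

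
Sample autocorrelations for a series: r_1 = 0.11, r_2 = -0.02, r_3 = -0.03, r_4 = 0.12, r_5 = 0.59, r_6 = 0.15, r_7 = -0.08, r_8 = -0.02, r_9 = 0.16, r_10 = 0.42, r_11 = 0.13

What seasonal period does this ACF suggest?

5

The largest autocorrelation is r_5 = 0.59, with a weaker echo at lag 10 (0.42); the remaining lags stay at or below 0.16.
The dominant spike at lag 5 indicates a seasonal period of 5.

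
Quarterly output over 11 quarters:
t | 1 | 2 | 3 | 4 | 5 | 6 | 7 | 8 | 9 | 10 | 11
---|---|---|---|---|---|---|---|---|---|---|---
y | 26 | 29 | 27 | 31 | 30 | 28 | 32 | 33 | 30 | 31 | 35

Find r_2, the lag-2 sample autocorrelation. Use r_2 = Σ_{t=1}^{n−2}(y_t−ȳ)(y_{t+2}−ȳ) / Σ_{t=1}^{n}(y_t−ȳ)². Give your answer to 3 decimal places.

Mean ȳ = (26 + 29 + 27 + 31 + 30 + 28 + 32 + 33 + 30 + 31 + 35)/11 = 30.1818
Numerator Σ_{t=1}^{9}(y_t−ȳ)(y_{t+2}−ȳ) = 5.7521
Denominator Σ(y_t−ȳ)² = 69.6364
r_2 = 5.7521 / 69.6364 = 0.083

0.083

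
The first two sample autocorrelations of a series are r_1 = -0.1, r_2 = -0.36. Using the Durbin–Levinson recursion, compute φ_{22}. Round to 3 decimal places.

φ_{22} = (r_2 − r_1²) / (1 − r_1²)
r_1² = (-0.1)² = 0.01
Numerator = -0.36 − 0.0100 = -0.3700; denominator = 1 − 0.0100 = 0.9900
φ_{22} = -0.3700 / 0.9900 = -0.374

-0.374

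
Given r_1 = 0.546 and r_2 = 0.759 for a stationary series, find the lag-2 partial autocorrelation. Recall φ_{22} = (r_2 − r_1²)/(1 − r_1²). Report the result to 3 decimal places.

0.657

φ_{22} = (r_2 − r_1²) / (1 − r_1²)
r_1² = (0.546)² = 0.298116
Numerator = 0.759 − 0.2981 = 0.4609; denominator = 1 − 0.2981 = 0.7019
φ_{22} = 0.4609 / 0.7019 = 0.657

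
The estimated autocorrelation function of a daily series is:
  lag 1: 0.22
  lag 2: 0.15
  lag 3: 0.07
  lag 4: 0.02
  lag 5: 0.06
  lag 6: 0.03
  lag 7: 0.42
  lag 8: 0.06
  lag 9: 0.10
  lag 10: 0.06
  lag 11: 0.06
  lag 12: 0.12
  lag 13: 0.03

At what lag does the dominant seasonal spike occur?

The largest autocorrelation is r_7 = 0.42; the remaining lags stay at or below 0.22. The elevated value at lag 1 (0.22), dropping to 0.15 at lag 2, reflects decaying short-term dependence rather than seasonality.
The dominant spike at lag 7 indicates a seasonal period of 7.

7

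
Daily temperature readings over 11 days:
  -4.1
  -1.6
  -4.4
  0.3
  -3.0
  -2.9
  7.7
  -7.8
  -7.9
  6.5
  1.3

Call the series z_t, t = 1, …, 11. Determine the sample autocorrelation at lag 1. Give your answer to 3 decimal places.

-0.249

Mean z̄ = (-4.1 − 1.6 − 4.4 + 0.3 − 3.0 − 2.9 + 7.7 − 7.8 − 7.9 + 6.5 + 1.3)/11 = -1.4455
Numerator Σ_{t=1}^{10}(z_t−z̄)(z_{t+1}−z̄) = -64.6148
Denominator Σ(z_t−z̄)² = 259.7273
r_1 = -64.6148 / 259.7273 = -0.249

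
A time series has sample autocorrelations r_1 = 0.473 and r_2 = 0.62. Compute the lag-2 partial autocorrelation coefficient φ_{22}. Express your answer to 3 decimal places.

0.510

φ_{22} = (r_2 − r_1²) / (1 − r_1²)
r_1² = (0.473)² = 0.223729
Numerator = 0.62 − 0.2237 = 0.3963; denominator = 1 − 0.2237 = 0.7763
φ_{22} = 0.3963 / 0.7763 = 0.510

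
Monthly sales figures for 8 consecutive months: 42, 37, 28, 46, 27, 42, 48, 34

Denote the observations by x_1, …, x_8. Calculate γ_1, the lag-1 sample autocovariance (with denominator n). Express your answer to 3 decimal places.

Mean x̄ = (42 + 37 + 28 + 46 + 27 + 42 + 48 + 34)/8 = 38.0000
Σ_{t=1}^{7}(x_t−x̄)(x_{t+1}−x̄) = -206.0000
γ_1 = -206.0000 / 8 = -25.750

-25.750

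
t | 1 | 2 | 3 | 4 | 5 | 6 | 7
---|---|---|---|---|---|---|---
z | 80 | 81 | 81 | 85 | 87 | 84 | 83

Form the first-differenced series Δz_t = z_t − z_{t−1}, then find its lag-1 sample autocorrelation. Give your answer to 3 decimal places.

0.110

First differences Δz: 1, 0, 4, 2, -3, -1
Mean of differences = 0.5000
Numerator Σ(Δz_t−Δz̄)(Δz_{t+1}−Δz̄) = 3.2500
Denominator Σ(Δz_t−Δz̄)² = 29.5000
r_1(Δz) = 3.2500 / 29.5000 = 0.110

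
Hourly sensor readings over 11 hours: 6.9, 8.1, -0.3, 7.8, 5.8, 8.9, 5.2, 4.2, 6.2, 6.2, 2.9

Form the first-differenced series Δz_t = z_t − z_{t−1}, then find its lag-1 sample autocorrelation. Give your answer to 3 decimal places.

First differences Δz: 1.2, -8.4, 8.1, -2.0, 3.1, -3.7, -1.0, 2.0, 0.0, -3.3
Mean of differences = -0.4000
Numerator Σ(Δz_t−Δz̄)(Δz_{t+1}−Δz̄) = -111.2100
Denominator Σ(Δz_t−Δz̄)² = 179.2000
r_1(Δz) = -111.2100 / 179.2000 = -0.621

-0.621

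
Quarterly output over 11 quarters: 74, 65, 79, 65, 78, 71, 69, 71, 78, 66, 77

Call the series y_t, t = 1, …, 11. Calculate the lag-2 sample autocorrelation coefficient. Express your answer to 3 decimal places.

Mean ȳ = (74 + 65 + 79 + 65 + 78 + 71 + 69 + 71 + 78 + 66 + 77)/11 = 72.0909
Numerator Σ_{t=1}^{9}(y_t−ȳ)(y_{t+2}−ȳ) = 112.3471
Denominator Σ(y_t−ȳ)² = 294.9091
r_2 = 112.3471 / 294.9091 = 0.381

0.381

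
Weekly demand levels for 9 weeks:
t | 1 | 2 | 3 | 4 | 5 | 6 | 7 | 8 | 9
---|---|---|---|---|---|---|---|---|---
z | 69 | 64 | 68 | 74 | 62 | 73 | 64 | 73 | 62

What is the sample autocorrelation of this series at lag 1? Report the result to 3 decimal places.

Mean z̄ = (69 + 64 + 68 + 74 + 62 + 73 + 64 + 73 + 62)/9 = 67.6667
Numerator Σ_{t=1}^{8}(z_t−z̄)(z_{t+1}−z̄) = -139.4444
Denominator Σ(z_t−z̄)² = 190.0000
r_1 = -139.4444 / 190.0000 = -0.734

-0.734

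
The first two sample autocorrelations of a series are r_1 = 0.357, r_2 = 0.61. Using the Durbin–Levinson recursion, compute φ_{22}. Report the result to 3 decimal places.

φ_{22} = (r_2 − r_1²) / (1 − r_1²)
r_1² = (0.357)² = 0.127449
Numerator = 0.61 − 0.1274 = 0.4826; denominator = 1 − 0.1274 = 0.8726
φ_{22} = 0.4826 / 0.8726 = 0.553

0.553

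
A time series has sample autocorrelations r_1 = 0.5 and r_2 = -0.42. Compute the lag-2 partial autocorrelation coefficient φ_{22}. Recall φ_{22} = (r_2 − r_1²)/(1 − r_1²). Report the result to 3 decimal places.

-0.893

φ_{22} = (r_2 − r_1²) / (1 − r_1²)
r_1² = (0.5)² = 0.25
Numerator = -0.42 − 0.2500 = -0.6700; denominator = 1 − 0.2500 = 0.7500
φ_{22} = -0.6700 / 0.7500 = -0.893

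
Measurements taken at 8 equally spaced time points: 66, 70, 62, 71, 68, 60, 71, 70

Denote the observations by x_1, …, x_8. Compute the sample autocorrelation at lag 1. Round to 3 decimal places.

-0.455

Mean x̄ = (66 + 70 + 62 + 71 + 68 + 60 + 71 + 70)/8 = 67.2500
Deviations from mean: -1.2500, 2.7500, -5.2500, 3.7500, 0.7500, -7.2500, 3.7500, 2.7500
Σ(x_t−x̄)(x_{t+1}−x̄) = (-3.4375) + (-14.4375) + (-19.6875) + (2.8125) + (-5.4375) + (-27.1875) + (10.3125) = -57.0625
Denominator Σ(x_t−x̄)² = 125.5000
r_1 = -57.0625 / 125.5000 = -0.455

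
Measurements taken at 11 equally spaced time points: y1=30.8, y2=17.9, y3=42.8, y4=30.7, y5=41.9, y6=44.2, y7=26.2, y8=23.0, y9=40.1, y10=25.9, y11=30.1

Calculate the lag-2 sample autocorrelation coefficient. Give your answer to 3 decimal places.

Mean ȳ = (30.8 + 17.9 + 42.8 + 30.7 + 41.9 + 44.2 + 26.2 + 23.0 + 40.1 + 25.9 + 30.1)/11 = 32.1455
Numerator Σ_{t=1}^{9}(y_t−ȳ)(y_{t+2}−ȳ) = -81.9241
Denominator Σ(y_t−ȳ)² = 786.2673
r_2 = -81.9241 / 786.2673 = -0.104

-0.104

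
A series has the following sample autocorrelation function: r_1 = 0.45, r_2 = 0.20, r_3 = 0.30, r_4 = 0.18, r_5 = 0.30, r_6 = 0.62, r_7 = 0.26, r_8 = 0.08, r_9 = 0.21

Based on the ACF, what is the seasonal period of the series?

The largest autocorrelation is r_6 = 0.62; the remaining lags stay at or below 0.45. The elevated value at lag 1 (0.45), dropping to 0.20 at lag 2, reflects decaying short-term dependence rather than seasonality.
The dominant spike at lag 6 indicates a seasonal period of 6.

6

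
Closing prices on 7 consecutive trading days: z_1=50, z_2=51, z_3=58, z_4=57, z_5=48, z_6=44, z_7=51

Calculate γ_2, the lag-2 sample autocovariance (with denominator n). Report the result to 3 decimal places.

-10.431

Mean z̄ = (50 + 51 + 58 + 57 + 48 + 44 + 51)/7 = 51.2857
Deviations: -1.2857, -0.2857, 6.7143, 5.7143, -3.2857, -7.2857, -0.2857
Σ_{t=1}^{5}(z_t−z̄)(z_{t+2}−z̄) = -73.0204
γ_2 = -73.0204 / 7 = -10.431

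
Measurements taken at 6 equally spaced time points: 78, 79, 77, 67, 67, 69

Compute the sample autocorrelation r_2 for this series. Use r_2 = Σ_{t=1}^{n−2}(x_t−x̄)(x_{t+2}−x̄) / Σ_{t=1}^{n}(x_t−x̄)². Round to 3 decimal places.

-0.099

Mean x̄ = (78 + 79 + 77 + 67 + 67 + 69)/6 = 72.8333
Deviations from mean: 5.1667, 6.1667, 4.1667, -5.8333, -5.8333, -3.8333
Σ(x_t−x̄)(x_{t+2}−x̄) = (21.5278) + (-35.9722) + (-24.3056) + (22.3611) = -16.3889
Denominator Σ(x_t−x̄)² = 164.8333
r_2 = -16.3889 / 164.8333 = -0.099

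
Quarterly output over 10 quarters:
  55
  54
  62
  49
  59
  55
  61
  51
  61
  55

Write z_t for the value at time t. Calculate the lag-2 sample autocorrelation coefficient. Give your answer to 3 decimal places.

0.471

Mean z̄ = (55 + 54 + 62 + 49 + 59 + 55 + 61 + 51 + 61 + 55)/10 = 56.2000
Numerator Σ_{t=1}^{8}(z_t−z̄)(z_{t+2}−z̄) = 82.7200
Denominator Σ(z_t−z̄)² = 175.6000
r_2 = 82.7200 / 175.6000 = 0.471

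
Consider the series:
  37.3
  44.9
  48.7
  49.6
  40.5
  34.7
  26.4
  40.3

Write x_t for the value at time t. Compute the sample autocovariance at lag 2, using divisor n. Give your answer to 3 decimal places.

Mean x̄ = (37.3 + 44.9 + 48.7 + 49.6 + 40.5 + 34.7 + 26.4 + 40.3)/8 = 40.3000
Σ_{t=1}^{6}(x_t−x̄)(x_{t+2}−x̄) = -35.6000
γ_2 = -35.6000 / 8 = -4.450

-4.450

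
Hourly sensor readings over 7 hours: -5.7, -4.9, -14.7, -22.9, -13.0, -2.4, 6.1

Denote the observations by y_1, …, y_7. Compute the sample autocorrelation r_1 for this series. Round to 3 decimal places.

0.387

Mean ȳ = (-5.7 − 4.9 − 14.7 − 22.9 − 13.0 − 2.4 + 6.1)/7 = -8.2143
Numerator Σ_{t=1}^{6}(y_t−ȳ)(y_{t+1}−ȳ) = 207.7684
Denominator Σ(y_t−ȳ)² = 536.6486
r_1 = 207.7684 / 536.6486 = 0.387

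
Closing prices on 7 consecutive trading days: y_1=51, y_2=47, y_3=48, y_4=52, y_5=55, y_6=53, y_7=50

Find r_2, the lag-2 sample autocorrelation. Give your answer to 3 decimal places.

Mean ȳ = (51 + 47 + 48 + 52 + 55 + 53 + 50)/7 = 50.8571
Deviations from mean: 0.1429, -3.8571, -2.8571, 1.1429, 4.1429, 2.1429, -0.8571
Σ(y_t−ȳ)(y_{t+2}−ȳ) = (-0.4082) + (-4.4082) + (-11.8367) + (2.4490) + (-3.5510) = -17.7551
Denominator Σ(y_t−ȳ)² = 46.8571
r_2 = -17.7551 / 46.8571 = -0.379

-0.379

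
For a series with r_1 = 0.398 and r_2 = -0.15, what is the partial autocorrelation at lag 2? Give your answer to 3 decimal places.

φ_{22} = (r_2 − r_1²) / (1 − r_1²)
r_1² = (0.398)² = 0.158404
Numerator = -0.15 − 0.1584 = -0.3084; denominator = 1 − 0.1584 = 0.8416
φ_{22} = -0.3084 / 0.8416 = -0.366

-0.366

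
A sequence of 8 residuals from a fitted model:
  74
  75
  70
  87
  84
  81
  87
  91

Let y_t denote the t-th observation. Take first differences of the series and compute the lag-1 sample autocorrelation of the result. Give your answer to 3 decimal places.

First differences Δy: 1, -5, 17, -3, -3, 6, 4
Mean of differences = 2.4286
Numerator Σ(Δy_t−Δȳ)(Δy_{t+1}−Δȳ) = -161.0408
Denominator Σ(Δy_t−Δȳ)² = 343.7143
r_1(Δy) = -161.0408 / 343.7143 = -0.469

-0.469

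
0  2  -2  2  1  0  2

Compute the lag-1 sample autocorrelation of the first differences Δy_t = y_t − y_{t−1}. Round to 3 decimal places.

First differences Δy: 2, -4, 4, -1, -1, 2
Mean of differences = 0.3333
Numerator Σ(Δy_t−Δȳ)(Δy_{t+1}−Δȳ) = -28.4444
Denominator Σ(Δy_t−Δȳ)² = 41.3333
r_1(Δy) = -28.4444 / 41.3333 = -0.688

-0.688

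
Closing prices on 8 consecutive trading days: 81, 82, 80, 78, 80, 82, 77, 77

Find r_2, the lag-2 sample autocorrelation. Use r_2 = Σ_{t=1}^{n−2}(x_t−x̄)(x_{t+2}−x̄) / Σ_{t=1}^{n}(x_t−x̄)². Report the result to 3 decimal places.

Mean x̄ = (81 + 82 + 80 + 78 + 80 + 82 + 77 + 77)/8 = 79.6250
Deviations from mean: 1.3750, 2.3750, 0.3750, -1.6250, 0.3750, 2.3750, -2.6250, -2.6250
Σ(x_t−x̄)(x_{t+2}−x̄) = (0.5156) + (-3.8594) + (0.1406) + (-3.8594) + (-0.9844) + (-6.2344) = -14.2813
Denominator Σ(x_t−x̄)² = 29.8750
r_2 = -14.2813 / 29.8750 = -0.478

-0.478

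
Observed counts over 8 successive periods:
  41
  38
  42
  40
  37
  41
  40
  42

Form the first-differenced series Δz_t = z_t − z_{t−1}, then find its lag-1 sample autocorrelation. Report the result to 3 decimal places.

-0.549

First differences Δz: -3, 4, -2, -3, 4, -1, 2
Mean of differences = 0.1429
Numerator Σ(Δz_t−Δz̄)(Δz_{t+1}−Δz̄) = -32.3061
Denominator Σ(Δz_t−Δz̄)² = 58.8571
r_1(Δz) = -32.3061 / 58.8571 = -0.549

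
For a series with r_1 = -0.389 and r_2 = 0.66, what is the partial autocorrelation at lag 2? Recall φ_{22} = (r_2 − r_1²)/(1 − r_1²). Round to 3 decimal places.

0.599

φ_{22} = (r_2 − r_1²) / (1 − r_1²)
r_1² = (-0.389)² = 0.151321
Numerator = 0.66 − 0.1513 = 0.5087; denominator = 1 − 0.1513 = 0.8487
φ_{22} = 0.5087 / 0.8487 = 0.599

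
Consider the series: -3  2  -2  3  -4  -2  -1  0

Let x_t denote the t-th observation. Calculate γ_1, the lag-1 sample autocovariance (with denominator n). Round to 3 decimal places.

Mean x̄ = (-3 + 2 − 2 + 3 − 4 − 2 − 1 + 0)/8 = -0.8750
Deviations: -2.1250, 2.8750, -1.1250, 3.8750, -3.1250, -1.1250, -0.1250, 0.8750
Σ_{t=1}^{7}(x_t−x̄)(x_{t+1}−x̄) = -22.2656
γ_1 = -22.2656 / 8 = -2.783

-2.783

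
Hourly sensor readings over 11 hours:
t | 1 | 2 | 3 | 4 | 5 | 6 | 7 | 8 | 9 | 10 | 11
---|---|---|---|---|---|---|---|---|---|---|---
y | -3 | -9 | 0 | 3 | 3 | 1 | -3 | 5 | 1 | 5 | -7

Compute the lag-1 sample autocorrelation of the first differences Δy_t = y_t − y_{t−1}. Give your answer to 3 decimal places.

First differences Δy: -6, 9, 3, 0, -2, -4, 8, -4, 4, -12
Mean of differences = -0.4000
Numerator Σ(Δy_t−Δȳ)(Δy_{t+1}−Δȳ) = -141.5600
Denominator Σ(Δy_t−Δȳ)² = 384.4000
r_1(Δy) = -141.5600 / 384.4000 = -0.368

-0.368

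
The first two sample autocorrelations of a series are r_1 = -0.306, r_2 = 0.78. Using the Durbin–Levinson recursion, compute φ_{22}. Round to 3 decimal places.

0.757

φ_{22} = (r_2 − r_1²) / (1 − r_1²)
r_1² = (-0.306)² = 0.093636
Numerator = 0.78 − 0.0936 = 0.6864; denominator = 1 − 0.0936 = 0.9064
φ_{22} = 0.6864 / 0.9064 = 0.757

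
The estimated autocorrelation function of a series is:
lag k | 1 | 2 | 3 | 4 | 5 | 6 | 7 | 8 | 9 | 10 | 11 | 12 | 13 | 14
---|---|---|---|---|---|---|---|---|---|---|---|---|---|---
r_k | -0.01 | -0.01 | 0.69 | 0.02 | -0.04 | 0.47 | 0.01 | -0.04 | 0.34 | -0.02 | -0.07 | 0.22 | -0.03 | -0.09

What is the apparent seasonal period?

3

The largest autocorrelation is r_3 = 0.69, with weaker echoes at lags 6 (0.47), 9 (0.34) and 12 (0.22); the remaining lags stay at or below 0.02.
The dominant spike at lag 3 indicates a seasonal period of 3.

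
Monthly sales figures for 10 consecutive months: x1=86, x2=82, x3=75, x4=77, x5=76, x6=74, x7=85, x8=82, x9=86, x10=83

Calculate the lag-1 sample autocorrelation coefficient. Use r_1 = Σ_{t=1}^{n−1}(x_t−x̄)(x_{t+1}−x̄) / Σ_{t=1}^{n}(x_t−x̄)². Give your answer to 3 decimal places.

0.328

Mean x̄ = (86 + 82 + 75 + 77 + 76 + 74 + 85 + 82 + 86 + 83)/10 = 80.6000
Numerator Σ_{t=1}^{9}(x_t−x̄)(x_{t+1}−x̄) = 64.4400
Denominator Σ(x_t−x̄)² = 196.4000
r_1 = 64.4400 / 196.4000 = 0.328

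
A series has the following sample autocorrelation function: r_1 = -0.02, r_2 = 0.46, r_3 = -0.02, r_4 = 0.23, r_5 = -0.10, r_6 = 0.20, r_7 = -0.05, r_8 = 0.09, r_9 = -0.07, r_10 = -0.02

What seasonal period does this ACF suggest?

The largest autocorrelation is r_2 = 0.46, with weaker echoes at lags 4 (0.23) and 6 (0.20); the remaining lags stay at or below 0.09.
The dominant spike at lag 2 indicates a seasonal period of 2.

2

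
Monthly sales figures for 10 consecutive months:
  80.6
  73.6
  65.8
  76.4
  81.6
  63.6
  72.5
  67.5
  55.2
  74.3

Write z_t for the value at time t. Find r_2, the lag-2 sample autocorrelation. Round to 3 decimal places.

Mean z̄ = (80.6 + 73.6 + 65.8 + 76.4 + 81.6 + 63.6 + 72.5 + 67.5 + 55.2 + 74.3)/10 = 71.1100
Numerator Σ_{t=1}^{8}(z_t−z̄)(z_{t+2}−z̄) = -124.5882
Denominator Σ(z_t−z̄)² = 597.1490
r_2 = -124.5882 / 597.1490 = -0.209

-0.209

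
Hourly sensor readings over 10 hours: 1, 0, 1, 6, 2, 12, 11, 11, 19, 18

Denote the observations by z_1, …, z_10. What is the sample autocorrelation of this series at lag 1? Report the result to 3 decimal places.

0.609

Mean z̄ = (1 + 0 + 1 + 6 + 2 + 12 + 11 + 11 + 19 + 18)/10 = 8.1000
Numerator Σ_{t=1}^{9}(z_t−z̄)(z_{t+1}−z̄) = 278.1900
Denominator Σ(z_t−z̄)² = 456.9000
r_1 = 278.1900 / 456.9000 = 0.609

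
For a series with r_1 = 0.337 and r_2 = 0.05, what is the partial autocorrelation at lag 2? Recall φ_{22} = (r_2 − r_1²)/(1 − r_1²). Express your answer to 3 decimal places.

φ_{22} = (r_2 − r_1²) / (1 − r_1²)
r_1² = (0.337)² = 0.113569
Numerator = 0.05 − 0.1136 = -0.0636; denominator = 1 − 0.1136 = 0.8864
φ_{22} = -0.0636 / 0.8864 = -0.072

-0.072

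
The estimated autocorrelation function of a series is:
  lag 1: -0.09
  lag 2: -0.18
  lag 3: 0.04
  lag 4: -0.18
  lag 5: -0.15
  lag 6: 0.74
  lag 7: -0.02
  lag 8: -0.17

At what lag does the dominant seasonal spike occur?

The largest autocorrelation is r_6 = 0.74; the remaining lags stay at or below 0.04.
The dominant spike at lag 6 indicates a seasonal period of 6.

6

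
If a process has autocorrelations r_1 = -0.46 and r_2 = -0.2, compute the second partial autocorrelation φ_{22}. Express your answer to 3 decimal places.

-0.522

φ_{22} = (r_2 − r_1²) / (1 − r_1²)
r_1² = (-0.46)² = 0.2116
Numerator = -0.2 − 0.2116 = -0.4116; denominator = 1 − 0.2116 = 0.7884
φ_{22} = -0.4116 / 0.7884 = -0.522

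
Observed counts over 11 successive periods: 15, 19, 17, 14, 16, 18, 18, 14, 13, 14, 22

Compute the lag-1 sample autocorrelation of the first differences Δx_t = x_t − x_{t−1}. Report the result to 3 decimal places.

First differences Δx: 4, -2, -3, 2, 2, 0, -4, -1, 1, 8
Mean of differences = 0.7000
Numerator Σ(Δx_t−Δx̄)(Δx_{t+1}−Δx̄) = 10.0100
Denominator Σ(Δx_t−Δx̄)² = 114.1000
r_1(Δx) = 10.0100 / 114.1000 = 0.088

0.088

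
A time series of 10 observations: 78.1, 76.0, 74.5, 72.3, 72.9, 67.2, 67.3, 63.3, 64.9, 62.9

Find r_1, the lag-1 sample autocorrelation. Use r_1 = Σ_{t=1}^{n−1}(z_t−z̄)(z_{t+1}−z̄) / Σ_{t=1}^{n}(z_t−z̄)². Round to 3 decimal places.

0.663

Mean z̄ = (78.1 + 76.0 + 74.5 + 72.3 + 72.9 + 67.2 + 67.3 + 63.3 + 64.9 + 62.9)/10 = 69.9400
Numerator Σ_{t=1}^{9}(z_t−z̄)(z_{t+1}−z̄) = 180.4304
Denominator Σ(z_t−z̄)² = 271.9640
r_1 = 180.4304 / 271.9640 = 0.663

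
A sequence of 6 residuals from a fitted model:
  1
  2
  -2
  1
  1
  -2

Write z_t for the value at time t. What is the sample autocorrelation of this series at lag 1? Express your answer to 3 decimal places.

-0.361

Mean z̄ = (1 + 2 − 2 + 1 + 1 − 2)/6 = 0.1667
Deviations from mean: 0.8333, 1.8333, -2.1667, 0.8333, 0.8333, -2.1667
Σ(z_t−z̄)(z_{t+1}−z̄) = (1.5278) + (-3.9722) + (-1.8056) + (0.6944) + (-1.8056) = -5.3611
Denominator Σ(z_t−z̄)² = 14.8333
r_1 = -5.3611 / 14.8333 = -0.361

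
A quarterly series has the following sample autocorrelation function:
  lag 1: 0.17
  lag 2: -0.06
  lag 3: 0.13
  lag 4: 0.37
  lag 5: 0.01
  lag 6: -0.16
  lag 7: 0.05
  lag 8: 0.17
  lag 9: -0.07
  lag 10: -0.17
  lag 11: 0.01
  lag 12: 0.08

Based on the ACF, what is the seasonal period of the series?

The largest autocorrelation is r_4 = 0.37; the remaining lags stay at or below 0.17.
The dominant spike at lag 4 indicates a seasonal period of 4.

4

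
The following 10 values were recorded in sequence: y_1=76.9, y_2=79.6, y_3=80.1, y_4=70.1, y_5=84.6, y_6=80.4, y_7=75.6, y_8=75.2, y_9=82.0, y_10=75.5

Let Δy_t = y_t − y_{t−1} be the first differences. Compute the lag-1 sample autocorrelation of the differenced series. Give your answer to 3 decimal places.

-0.524

First differences Δy: 2.7, 0.5, -10.0, 14.5, -4.2, -4.8, -0.4, 6.8, -6.5
Mean of differences = -0.1556
Numerator Σ(Δy_t−Δȳ)(Δy_{t+1}−Δȳ) = -234.0409
Denominator Σ(Δy_t−Δȳ)² = 446.9022
r_1(Δy) = -234.0409 / 446.9022 = -0.524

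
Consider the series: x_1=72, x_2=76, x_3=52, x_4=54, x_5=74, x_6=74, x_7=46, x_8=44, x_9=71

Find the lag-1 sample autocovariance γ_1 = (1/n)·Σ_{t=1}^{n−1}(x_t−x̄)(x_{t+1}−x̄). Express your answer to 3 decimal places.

7.719

Mean x̄ = (72 + 76 + 52 + 54 + 74 + 74 + 46 + 44 + 71)/9 = 62.5556
Σ_{t=1}^{8}(x_t−x̄)(x_{t+1}−x̄) = 69.4691
γ_1 = 69.4691 / 9 = 7.719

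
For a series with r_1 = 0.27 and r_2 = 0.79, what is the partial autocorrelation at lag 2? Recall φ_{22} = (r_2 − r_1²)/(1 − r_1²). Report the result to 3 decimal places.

φ_{22} = (r_2 − r_1²) / (1 − r_1²)
r_1² = (0.27)² = 0.0729
Numerator = 0.79 − 0.0729 = 0.7171; denominator = 1 − 0.0729 = 0.9271
φ_{22} = 0.7171 / 0.9271 = 0.773

0.773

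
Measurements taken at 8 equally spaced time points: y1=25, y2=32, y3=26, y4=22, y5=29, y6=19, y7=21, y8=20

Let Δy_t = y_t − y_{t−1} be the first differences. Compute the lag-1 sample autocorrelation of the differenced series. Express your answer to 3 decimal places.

-0.582

First differences Δy: 7, -6, -4, 7, -10, 2, -1
Mean of differences = -0.7143
Numerator Σ(Δy_t−Δȳ)(Δy_{t+1}−Δȳ) = -146.3673
Denominator Σ(Δy_t−Δȳ)² = 251.4286
r_1(Δy) = -146.3673 / 251.4286 = -0.582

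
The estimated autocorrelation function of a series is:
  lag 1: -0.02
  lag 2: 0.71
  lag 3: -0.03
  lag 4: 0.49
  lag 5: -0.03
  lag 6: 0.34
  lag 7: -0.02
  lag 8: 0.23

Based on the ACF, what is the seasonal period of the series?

The largest autocorrelation is r_2 = 0.71, with weaker echoes at lags 4 (0.49), 6 (0.34) and 8 (0.23); the remaining lags stay at or below -0.02.
The dominant spike at lag 2 indicates a seasonal period of 2.

2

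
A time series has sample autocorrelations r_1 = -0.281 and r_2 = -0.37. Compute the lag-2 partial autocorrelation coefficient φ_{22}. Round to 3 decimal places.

-0.487

φ_{22} = (r_2 − r_1²) / (1 − r_1²)
r_1² = (-0.281)² = 0.078961
Numerator = -0.37 − 0.0790 = -0.4490; denominator = 1 − 0.0790 = 0.9210
φ_{22} = -0.4490 / 0.9210 = -0.487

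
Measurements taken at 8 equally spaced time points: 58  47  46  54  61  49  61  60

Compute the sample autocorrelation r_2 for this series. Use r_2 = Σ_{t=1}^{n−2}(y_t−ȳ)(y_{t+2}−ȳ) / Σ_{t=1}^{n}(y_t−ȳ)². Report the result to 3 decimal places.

Mean ȳ = (58 + 47 + 46 + 54 + 61 + 49 + 61 + 60)/8 = 54.5000
Σ(y_t−ȳ)(y_{t+2}−ȳ) = (-29.7500) + (3.7500) + (-55.2500) + (2.7500) + (42.2500) + (-30.2500) = -66.5000
Denominator Σ(y_t−ȳ)² = 286.0000
r_2 = -66.5000 / 286.0000 = -0.233

-0.233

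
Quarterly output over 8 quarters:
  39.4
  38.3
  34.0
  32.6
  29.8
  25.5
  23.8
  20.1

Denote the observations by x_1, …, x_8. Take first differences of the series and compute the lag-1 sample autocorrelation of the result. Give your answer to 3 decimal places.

First differences Δx: -1.1, -4.3, -1.4, -2.8, -4.3, -1.7, -3.7
Mean of differences = -2.7571
Numerator Σ(Δx_t−Δx̄)(Δx_{t+1}−Δx̄) = -7.2704
Denominator Σ(Δx_t−Δx̄)² = 11.3571
r_1(Δx) = -7.2704 / 11.3571 = -0.640

-0.640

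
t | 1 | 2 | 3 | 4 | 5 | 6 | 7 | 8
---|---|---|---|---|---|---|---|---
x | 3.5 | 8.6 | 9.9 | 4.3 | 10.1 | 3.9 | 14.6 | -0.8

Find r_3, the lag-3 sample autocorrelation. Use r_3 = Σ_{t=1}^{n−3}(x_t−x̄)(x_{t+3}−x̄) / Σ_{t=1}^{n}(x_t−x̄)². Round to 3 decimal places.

Mean x̄ = (3.5 + 8.6 + 9.9 + 4.3 + 10.1 + 3.9 + 14.6 − 0.8)/8 = 6.7625
Deviations from mean: -3.2625, 1.8375, 3.1375, -2.4625, 3.3375, -2.8625, 7.8375, -7.5625
Numerator Σ_{t=1}^{5}(x_t−x̄)(x_{t+3}−x̄) = -39.3542
Denominator Σ(x_t−x̄)² = 167.8788
r_3 = -39.3542 / 167.8788 = -0.234

-0.234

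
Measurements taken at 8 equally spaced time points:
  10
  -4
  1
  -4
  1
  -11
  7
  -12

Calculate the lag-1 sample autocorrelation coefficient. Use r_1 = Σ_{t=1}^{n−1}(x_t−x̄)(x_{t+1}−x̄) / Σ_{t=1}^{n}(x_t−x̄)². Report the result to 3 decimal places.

-0.561

Mean x̄ = (10 − 4 + 1 − 4 + 1 − 11 + 7 − 12)/8 = -1.5000
Numerator Σ_{t=1}^{7}(x_t−x̄)(x_{t+1}−x̄) = -241.2500
Denominator Σ(x_t−x̄)² = 430.0000
r_1 = -241.2500 / 430.0000 = -0.561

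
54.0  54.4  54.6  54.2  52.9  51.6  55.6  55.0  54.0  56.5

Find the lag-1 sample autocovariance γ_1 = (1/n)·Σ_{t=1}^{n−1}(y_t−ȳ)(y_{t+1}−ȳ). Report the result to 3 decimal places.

Mean ȳ = (54.0 + 54.4 + 54.6 + 54.2 + 52.9 + 51.6 + 55.6 + 55.0 + 54.0 + 56.5)/10 = 54.2800
Σ_{t=1}^{9}(y_t−ȳ)(y_{t+1}−ȳ) = 0.3776
γ_1 = 0.3776 / 10 = 0.038

0.038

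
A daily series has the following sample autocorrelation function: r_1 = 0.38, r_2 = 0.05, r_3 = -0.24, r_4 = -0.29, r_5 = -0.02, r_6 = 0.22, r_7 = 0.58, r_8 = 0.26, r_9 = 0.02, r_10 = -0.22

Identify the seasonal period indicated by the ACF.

7

The largest autocorrelation is r_7 = 0.58; the remaining lags stay at or below 0.38. The elevated value at lag 1 (0.38), dropping to 0.05 at lag 2, reflects decaying short-term dependence rather than seasonality.
The dominant spike at lag 7 indicates a seasonal period of 7.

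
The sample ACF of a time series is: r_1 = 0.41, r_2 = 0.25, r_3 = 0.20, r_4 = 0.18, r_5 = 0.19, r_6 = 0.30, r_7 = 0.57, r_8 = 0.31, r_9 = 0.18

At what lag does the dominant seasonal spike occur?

The largest autocorrelation is r_7 = 0.57; the remaining lags stay at or below 0.41. The elevated value at lag 1 (0.41), dropping to 0.25 at lag 2, reflects decaying short-term dependence rather than seasonality.
The dominant spike at lag 7 indicates a seasonal period of 7.

7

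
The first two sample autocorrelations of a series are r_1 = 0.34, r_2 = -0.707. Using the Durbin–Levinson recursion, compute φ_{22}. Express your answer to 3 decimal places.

-0.930

φ_{22} = (r_2 − r_1²) / (1 − r_1²)
r_1² = (0.34)² = 0.1156
Numerator = -0.707 − 0.1156 = -0.8226; denominator = 1 − 0.1156 = 0.8844
φ_{22} = -0.8226 / 0.8844 = -0.930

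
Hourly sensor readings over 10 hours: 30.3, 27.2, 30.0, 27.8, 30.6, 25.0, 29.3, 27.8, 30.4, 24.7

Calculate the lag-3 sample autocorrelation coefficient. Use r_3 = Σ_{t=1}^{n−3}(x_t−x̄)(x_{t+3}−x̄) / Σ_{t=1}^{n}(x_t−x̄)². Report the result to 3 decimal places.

Mean x̄ = (30.3 + 27.2 + 30.0 + 27.8 + 30.6 + 25.0 + 29.3 + 27.8 + 30.4 + 24.7)/10 = 28.3100
Numerator Σ_{t=1}^{7}(x_t−x̄)(x_{t+3}−x̄) = -21.3153
Denominator Σ(x_t−x̄)² = 43.1490
r_3 = -21.3153 / 43.1490 = -0.494

-0.494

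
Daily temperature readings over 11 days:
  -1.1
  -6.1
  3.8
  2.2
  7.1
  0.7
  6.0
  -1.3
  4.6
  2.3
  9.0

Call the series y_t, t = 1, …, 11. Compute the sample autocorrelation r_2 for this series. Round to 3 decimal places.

Mean ȳ = (-1.1 − 6.1 + 3.8 + 2.2 + 7.1 + 0.7 + 6.0 − 1.3 + 4.6 + 2.3 + 9.0)/11 = 2.4727
Numerator Σ_{t=1}^{9}(y_t−ȳ)(y_{t+2}−ȳ) = 49.2712
Denominator Σ(y_t−ȳ)² = 186.4818
r_2 = 49.2712 / 186.4818 = 0.264

0.264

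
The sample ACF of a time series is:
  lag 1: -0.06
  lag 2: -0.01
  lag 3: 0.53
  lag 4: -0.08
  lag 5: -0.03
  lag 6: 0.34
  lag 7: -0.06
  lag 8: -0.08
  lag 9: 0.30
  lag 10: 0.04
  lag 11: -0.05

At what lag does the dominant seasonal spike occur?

The largest autocorrelation is r_3 = 0.53, with weaker echoes at lags 6 (0.34) and 9 (0.30); the remaining lags stay at or below 0.04.
The dominant spike at lag 3 indicates a seasonal period of 3.

3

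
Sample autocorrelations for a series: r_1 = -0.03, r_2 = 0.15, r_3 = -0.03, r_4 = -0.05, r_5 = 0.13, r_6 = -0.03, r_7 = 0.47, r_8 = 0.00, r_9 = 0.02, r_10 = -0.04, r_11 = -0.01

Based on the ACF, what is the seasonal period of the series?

The largest autocorrelation is r_7 = 0.47; the remaining lags stay at or below 0.15.
The dominant spike at lag 7 indicates a seasonal period of 7.

7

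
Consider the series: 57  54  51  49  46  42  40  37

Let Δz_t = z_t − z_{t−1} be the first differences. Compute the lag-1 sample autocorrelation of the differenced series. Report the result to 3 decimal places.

First differences Δz: -3, -3, -2, -3, -4, -2, -3
Mean of differences = -2.8571
Numerator Σ(Δz_t−Δz̄)(Δz_{t+1}−Δz̄) = -1.1633
Denominator Σ(Δz_t−Δz̄)² = 2.8571
r_1(Δz) = -1.1633 / 2.8571 = -0.407

-0.407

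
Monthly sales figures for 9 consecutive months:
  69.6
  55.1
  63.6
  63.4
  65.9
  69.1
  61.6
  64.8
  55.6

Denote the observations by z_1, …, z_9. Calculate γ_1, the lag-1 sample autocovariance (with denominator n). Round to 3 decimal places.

-6.964

Mean z̄ = (69.6 + 55.1 + 63.6 + 63.4 + 65.9 + 69.1 + 61.6 + 64.8 + 55.6)/9 = 63.1889
Σ_{t=1}^{8}(z_t−z̄)(z_{t+1}−z̄) = -62.6779
γ_1 = -62.6779 / 9 = -6.964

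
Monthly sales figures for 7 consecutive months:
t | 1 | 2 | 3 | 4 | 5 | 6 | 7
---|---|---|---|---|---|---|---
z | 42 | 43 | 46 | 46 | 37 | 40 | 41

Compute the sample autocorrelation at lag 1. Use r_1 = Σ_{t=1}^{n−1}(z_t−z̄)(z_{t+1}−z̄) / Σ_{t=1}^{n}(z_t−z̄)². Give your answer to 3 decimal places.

0.186

Mean z̄ = (42 + 43 + 46 + 46 + 37 + 40 + 41)/7 = 42.1429
Numerator Σ_{t=1}^{6}(z_t−z̄)(z_{t+1}−z̄) = 11.6939
Denominator Σ(z_t−z̄)² = 62.8571
r_1 = 11.6939 / 62.8571 = 0.186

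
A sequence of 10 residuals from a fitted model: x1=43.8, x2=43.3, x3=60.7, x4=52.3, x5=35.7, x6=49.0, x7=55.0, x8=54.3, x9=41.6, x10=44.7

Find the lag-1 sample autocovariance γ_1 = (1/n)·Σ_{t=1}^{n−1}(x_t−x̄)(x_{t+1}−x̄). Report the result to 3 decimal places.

-1.895

Mean x̄ = (43.8 + 43.3 + 60.7 + 52.3 + 35.7 + 49.0 + 55.0 + 54.3 + 41.6 + 44.7)/10 = 48.0400
Σ_{t=1}^{9}(x_t−x̄)(x_{t+1}−x̄) = -18.9476
γ_1 = -18.9476 / 10 = -1.895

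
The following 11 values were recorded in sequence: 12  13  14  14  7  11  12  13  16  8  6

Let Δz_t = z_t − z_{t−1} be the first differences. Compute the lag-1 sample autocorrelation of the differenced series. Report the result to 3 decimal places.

-0.213

First differences Δz: 1, 1, 0, -7, 4, 1, 1, 3, -8, -2
Mean of differences = -0.6000
Numerator Σ(Δz_t−Δz̄)(Δz_{t+1}−Δz̄) = -30.3600
Denominator Σ(Δz_t−Δz̄)² = 142.4000
r_1(Δz) = -30.3600 / 142.4000 = -0.213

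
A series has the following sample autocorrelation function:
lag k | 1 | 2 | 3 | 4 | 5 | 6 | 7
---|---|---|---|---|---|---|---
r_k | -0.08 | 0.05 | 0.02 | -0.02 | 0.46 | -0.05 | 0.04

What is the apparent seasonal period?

5

The largest autocorrelation is r_5 = 0.46; the remaining lags stay at or below 0.05.
The dominant spike at lag 5 indicates a seasonal period of 5.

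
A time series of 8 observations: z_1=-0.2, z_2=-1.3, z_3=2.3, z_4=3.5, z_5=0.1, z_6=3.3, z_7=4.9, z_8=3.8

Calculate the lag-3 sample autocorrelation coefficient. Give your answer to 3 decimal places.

Mean z̄ = (-0.2 − 1.3 + 2.3 + 3.5 + 0.1 + 3.3 + 4.9 + 3.8)/8 = 2.0500
Deviations from mean: -2.2500, -3.3500, 0.2500, 1.4500, -1.9500, 1.2500, 2.8500, 1.7500
Σ(z_t−z̄)(z_{t+3}−z̄) = (-3.2625) + (6.5325) + (0.3125) + (4.1325) + (-3.4125) = 4.3025
Denominator Σ(z_t−z̄)² = 35.0000
r_3 = 4.3025 / 35.0000 = 0.123

0.123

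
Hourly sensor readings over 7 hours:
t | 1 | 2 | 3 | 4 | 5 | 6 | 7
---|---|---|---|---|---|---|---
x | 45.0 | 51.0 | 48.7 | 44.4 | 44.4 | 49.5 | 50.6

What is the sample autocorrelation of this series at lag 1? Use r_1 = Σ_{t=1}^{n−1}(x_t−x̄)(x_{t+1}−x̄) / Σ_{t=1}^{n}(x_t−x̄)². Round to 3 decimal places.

Mean x̄ = (45.0 + 51.0 + 48.7 + 44.4 + 44.4 + 49.5 + 50.6)/7 = 47.6571
Deviations from mean: -2.6571, 3.3429, 1.0429, -3.2571, -3.2571, 1.8429, 2.9429
Numerator Σ_{t=1}^{6}(x_t−x̄)(x_{t+1}−x̄) = 1.2367
Denominator Σ(x_t−x̄)² = 52.5971
r_1 = 1.2367 / 52.5971 = 0.024

0.024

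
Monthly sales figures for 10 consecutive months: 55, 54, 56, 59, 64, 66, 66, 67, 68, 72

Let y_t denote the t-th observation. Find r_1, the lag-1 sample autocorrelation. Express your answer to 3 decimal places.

Mean ȳ = (55 + 54 + 56 + 59 + 64 + 66 + 66 + 67 + 68 + 72)/10 = 62.7000
Numerator Σ_{t=1}^{9}(y_t−ȳ)(y_{t+1}−ȳ) = 246.7100
Denominator Σ(y_t−ȳ)² = 350.1000
r_1 = 246.7100 / 350.1000 = 0.705

0.705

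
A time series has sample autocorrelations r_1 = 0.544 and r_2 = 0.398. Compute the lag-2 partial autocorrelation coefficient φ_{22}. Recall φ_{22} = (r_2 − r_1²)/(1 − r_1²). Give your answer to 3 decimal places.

0.145

φ_{22} = (r_2 − r_1²) / (1 − r_1²)
r_1² = (0.544)² = 0.295936
Numerator = 0.398 − 0.2959 = 0.1021; denominator = 1 − 0.2959 = 0.7041
φ_{22} = 0.1021 / 0.7041 = 0.145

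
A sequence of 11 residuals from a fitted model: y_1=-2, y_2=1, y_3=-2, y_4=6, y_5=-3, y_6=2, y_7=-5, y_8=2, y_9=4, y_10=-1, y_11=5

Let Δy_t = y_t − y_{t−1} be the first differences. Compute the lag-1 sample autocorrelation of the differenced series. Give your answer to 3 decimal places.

-0.749

First differences Δy: 3, -3, 8, -9, 5, -7, 7, 2, -5, 6
Mean of differences = 0.7000
Numerator Σ(Δy_t−Δȳ)(Δy_{t+1}−Δȳ) = -259.0900
Denominator Σ(Δy_t−Δȳ)² = 346.1000
r_1(Δy) = -259.0900 / 346.1000 = -0.749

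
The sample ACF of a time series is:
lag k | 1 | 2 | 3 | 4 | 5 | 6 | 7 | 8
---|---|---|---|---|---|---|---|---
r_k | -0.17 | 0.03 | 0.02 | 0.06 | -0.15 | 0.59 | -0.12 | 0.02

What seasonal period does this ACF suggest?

The largest autocorrelation is r_6 = 0.59; the remaining lags stay at or below 0.06.
The dominant spike at lag 6 indicates a seasonal period of 6.

6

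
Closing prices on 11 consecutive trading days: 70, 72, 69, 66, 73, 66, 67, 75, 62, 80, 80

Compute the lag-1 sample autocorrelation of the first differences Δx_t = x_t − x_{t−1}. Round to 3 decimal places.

-0.618

First differences Δx: 2, -3, -3, 7, -7, 1, 8, -13, 18, 0
Mean of differences = 1.0000
Numerator Σ(Δx_t−Δx̄)(Δx_{t+1}−Δx̄) = -413.0000
Denominator Σ(Δx_t−Δx̄)² = 668.0000
r_1(Δx) = -413.0000 / 668.0000 = -0.618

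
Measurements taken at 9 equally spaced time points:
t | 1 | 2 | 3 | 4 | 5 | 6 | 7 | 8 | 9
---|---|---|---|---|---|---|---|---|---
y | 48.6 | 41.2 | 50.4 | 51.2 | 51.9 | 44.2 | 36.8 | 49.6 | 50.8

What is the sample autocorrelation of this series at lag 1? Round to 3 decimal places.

Mean ȳ = (48.6 + 41.2 + 50.4 + 51.2 + 51.9 + 44.2 + 36.8 + 49.6 + 50.8)/9 = 47.1889
Numerator Σ_{t=1}^{8}(y_t−ȳ)(y_{t+1}−ȳ) = 4.7232
Denominator Σ(y_t−ȳ)² = 222.1689
r_1 = 4.7232 / 222.1689 = 0.021

0.021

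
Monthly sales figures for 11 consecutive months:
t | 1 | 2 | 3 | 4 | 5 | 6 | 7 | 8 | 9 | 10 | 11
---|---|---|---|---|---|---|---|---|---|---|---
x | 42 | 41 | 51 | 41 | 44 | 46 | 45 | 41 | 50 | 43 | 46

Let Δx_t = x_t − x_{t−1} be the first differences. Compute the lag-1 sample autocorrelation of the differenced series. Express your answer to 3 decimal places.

-0.687

First differences Δx: -1, 10, -10, 3, 2, -1, -4, 9, -7, 3
Mean of differences = 0.4000
Numerator Σ(Δx_t−Δx̄)(Δx_{t+1}−Δx̄) = -252.9600
Denominator Σ(Δx_t−Δx̄)² = 368.4000
r_1(Δx) = -252.9600 / 368.4000 = -0.687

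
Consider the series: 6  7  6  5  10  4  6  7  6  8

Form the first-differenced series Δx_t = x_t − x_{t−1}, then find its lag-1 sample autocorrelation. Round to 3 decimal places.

First differences Δx: 1, -1, -1, 5, -6, 2, 1, -1, 2
Mean of differences = 0.2222
Numerator Σ(Δx_t−Δx̄)(Δx_{t+1}−Δx̄) = -47.8272
Denominator Σ(Δx_t−Δx̄)² = 73.5556
r_1(Δx) = -47.8272 / 73.5556 = -0.650

-0.650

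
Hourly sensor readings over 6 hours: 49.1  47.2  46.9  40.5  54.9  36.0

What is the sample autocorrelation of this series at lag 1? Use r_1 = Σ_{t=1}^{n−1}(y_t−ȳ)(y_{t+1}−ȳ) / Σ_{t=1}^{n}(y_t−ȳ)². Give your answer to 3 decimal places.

Mean ȳ = (49.1 + 47.2 + 46.9 + 40.5 + 54.9 + 36.0)/6 = 45.7667
Numerator Σ_{t=1}^{5}(y_t−ȳ)(y_{t+1}−ȳ) = -136.8711
Denominator Σ(y_t−ȳ)² = 220.9933
r_1 = -136.8711 / 220.9933 = -0.619

-0.619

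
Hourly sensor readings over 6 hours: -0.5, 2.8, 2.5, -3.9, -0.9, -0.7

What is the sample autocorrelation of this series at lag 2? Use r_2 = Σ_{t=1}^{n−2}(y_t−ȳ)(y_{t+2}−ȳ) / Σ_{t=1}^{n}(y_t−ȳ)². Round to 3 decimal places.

Mean ȳ = (-0.5 + 2.8 + 2.5 − 3.9 − 0.9 − 0.7)/6 = -0.1167
Σ(y_t−ȳ)(y_{t+2}−ȳ) = (-1.0031) + (-11.0347) + (-2.0497) + (2.2069) = -11.8806
Denominator Σ(y_t−ȳ)² = 30.7683
r_2 = -11.8806 / 30.7683 = -0.386

-0.386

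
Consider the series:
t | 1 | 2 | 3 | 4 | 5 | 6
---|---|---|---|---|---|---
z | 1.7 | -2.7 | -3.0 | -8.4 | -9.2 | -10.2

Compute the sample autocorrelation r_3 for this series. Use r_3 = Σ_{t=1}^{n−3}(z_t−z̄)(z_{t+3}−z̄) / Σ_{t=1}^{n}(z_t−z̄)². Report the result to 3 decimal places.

-0.392

Mean z̄ = (1.7 − 2.7 − 3.0 − 8.4 − 9.2 − 10.2)/6 = -5.3000
Deviations from mean: 7.0000, 2.6000, 2.3000, -3.1000, -3.9000, -4.9000
Numerator Σ_{t=1}^{3}(z_t−z̄)(z_{t+3}−z̄) = -43.1100
Denominator Σ(z_t−z̄)² = 109.8800
r_3 = -43.1100 / 109.8800 = -0.392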